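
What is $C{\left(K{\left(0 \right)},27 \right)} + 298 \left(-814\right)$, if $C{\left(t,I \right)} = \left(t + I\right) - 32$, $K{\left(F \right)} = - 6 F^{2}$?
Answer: $-242577$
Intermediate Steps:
$C{\left(t,I \right)} = -32 + I + t$ ($C{\left(t,I \right)} = \left(I + t\right) - 32 = -32 + I + t$)
$C{\left(K{\left(0 \right)},27 \right)} + 298 \left(-814\right) = \left(-32 + 27 - 6 \cdot 0^{2}\right) + 298 \left(-814\right) = \left(-32 + 27 - 0\right) - 242572 = \left(-32 + 27 + 0\right) - 242572 = -5 - 242572 = -242577$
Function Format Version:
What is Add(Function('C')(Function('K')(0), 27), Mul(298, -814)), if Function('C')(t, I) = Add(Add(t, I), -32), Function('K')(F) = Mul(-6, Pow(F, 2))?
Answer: -242577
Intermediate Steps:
Function('C')(t, I) = Add(-32, I, t) (Function('C')(t, I) = Add(Add(I, t), -32) = Add(-32, I, t))
Add(Function('C')(Function('K')(0), 27), Mul(298, -814)) = Add(Add(-32, 27, Mul(-6, Pow(0, 2))), Mul(298, -814)) = Add(Add(-32, 27, Mul(-6, 0)), -242572) = Add(Add(-32, 27, 0), -242572) = Add(-5, -242572) = -242577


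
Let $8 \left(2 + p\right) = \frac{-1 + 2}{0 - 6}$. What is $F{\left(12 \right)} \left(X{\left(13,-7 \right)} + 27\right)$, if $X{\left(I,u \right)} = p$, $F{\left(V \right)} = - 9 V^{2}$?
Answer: $-32373$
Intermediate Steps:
$p = - \frac{97}{48}$ ($p = -2 + \frac{\left(-1 + 2\right) \frac{1}{0 - 6}}{8} = -2 + \frac{1 \frac{1}{-6}}{8} = -2 + \frac{1 \left(- \frac{1}{6}\right)}{8} = -2 + \frac{1}{8} \left(- \frac{1}{6}\right) = -2 - \frac{1}{48} = - \frac{97}{48} \approx -2.0208$)
$X{\left(I,u \right)} = - \frac{97}{48}$
$F{\left(12 \right)} \left(X{\left(13,-7 \right)} + 27\right) = - 9 \cdot 12^{2} \left(- \frac{97}{48} + 27\right) = \left(-9\right) 144 \cdot \frac{1199}{48} = \left(-1296\right) \frac{1199}{48} = -32373$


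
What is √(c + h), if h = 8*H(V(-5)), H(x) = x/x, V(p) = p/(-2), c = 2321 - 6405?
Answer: 2*I*√1019 ≈ 63.844*I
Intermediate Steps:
c = -4084
V(p) = -p/2 (V(p) = p*(-½) = -p/2)
H(x) = 1
h = 8 (h = 8*1 = 8)
√(c + h) = √(-4084 + 8) = √(-4076) = 2*I*√1019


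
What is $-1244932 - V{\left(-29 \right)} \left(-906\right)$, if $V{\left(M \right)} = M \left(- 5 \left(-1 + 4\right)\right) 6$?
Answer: $1119728$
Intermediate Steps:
$V{\left(M \right)} = - 90 M$ ($V{\left(M \right)} = M \left(\left(-5\right) 3\right) 6 = M \left(-15\right) 6 = - 15 M 6 = - 90 M$)
$-1244932 - V{\left(-29 \right)} \left(-906\right) = -1244932 - \left(-90\right) \left(-29\right) \left(-906\right) = -1244932 - 2610 \left(-906\right) = -1244932 - -2364660 = -1244932 + 2364660 = 1119728$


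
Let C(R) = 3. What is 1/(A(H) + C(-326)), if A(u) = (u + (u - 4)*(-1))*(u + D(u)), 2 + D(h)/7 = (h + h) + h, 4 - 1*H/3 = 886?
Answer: -1/232901 ≈ -4.2937e-6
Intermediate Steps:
H = -2646 (H = 12 - 3*886 = 12 - 2658 = -2646)
D(h) = -14 + 21*h (D(h) = -14 + 7*((h + h) + h) = -14 + 7*(2*h + h) = -14 + 7*(3*h) = -14 + 21*h)
A(u) = -56 + 88*u (A(u) = (u + (u - 4)*(-1))*(u + (-14 + 21*u)) = (u + (-4 + u)*(-1))*(-14 + 22*u) = (u + (4 - u))*(-14 + 22*u) = 4*(-14 + 22*u) = -56 + 88*u)
1/(A(H) + C(-326)) = 1/((-56 + 88*(-2646)) + 3) = 1/((-56 - 232848) + 3) = 1/(-232904 + 3) = 1/(-232901) = -1/232901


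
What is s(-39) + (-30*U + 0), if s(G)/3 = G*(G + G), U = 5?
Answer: 8976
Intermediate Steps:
s(G) = 6*G**2 (s(G) = 3*(G*(G + G)) = 3*(G*(2*G)) = 3*(2*G**2) = 6*G**2)
s(-39) + (-30*U + 0) = 6*(-39)**2 + (-30*5 + 0) = 6*1521 + (-150 + 0) = 9126 - 150 = 8976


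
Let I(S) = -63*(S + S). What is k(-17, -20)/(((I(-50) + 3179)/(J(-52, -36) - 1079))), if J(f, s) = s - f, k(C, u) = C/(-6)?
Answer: -18071/56874 ≈ -0.31774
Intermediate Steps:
I(S) = -126*S
k(C, u) = -C/6 (k(C, u) = C*(-⅙) = -C/6)
k(-17, -20)/(((I(-50) + 3179)/(J(-52, -36) - 1079))) = (-⅙*(-17))/(((-126*(-50) + 3179)/((-36 - 1*(-52)) - 1079))) = 17/(6*(((6300 + 3179)/((-36 + 52) - 1079)))) = 17/(6*((9479/(16 - 1079)))) = 17/(6*((9479/(-1063)))) = 17/(6*((9479*(-1/1063)))) = 17/(6*(-9479/1063)) = (17/6)*(-1063/9479) = -18071/56874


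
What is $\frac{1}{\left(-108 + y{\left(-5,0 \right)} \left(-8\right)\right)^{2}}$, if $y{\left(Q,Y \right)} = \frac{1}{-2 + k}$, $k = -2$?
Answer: $\frac{1}{11236} \approx 8.9 \cdot 10^{-5}$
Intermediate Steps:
$y{\left(Q,Y \right)} = - \frac{1}{4}$ ($y{\left(Q,Y \right)} = \frac{1}{-2 - 2} = \frac{1}{-4} = - \frac{1}{4}$)
$\frac{1}{\left(-108 + y{\left(-5,0 \right)} \left(-8\right)\right)^{2}} = \frac{1}{\left(-108 - -2\right)^{2}} = \frac{1}{\left(-108 + 2\right)^{2}} = \frac{1}{\left(-106\right)^{2}} = \frac{1}{11236}$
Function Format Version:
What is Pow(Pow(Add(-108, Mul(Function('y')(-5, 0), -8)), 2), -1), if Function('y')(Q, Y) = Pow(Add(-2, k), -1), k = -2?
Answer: Rational(1, 11236) ≈ 8.9000e-5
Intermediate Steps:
Function('y')(Q, Y) = Rational(-1, 4) (Function('y')(Q, Y) = Pow(Add(-2, -2), -1) = Pow(-4, -1) = Rational(-1, 4))
Pow(Pow(Add(-108, Mul(Function('y')(-5, 0), -8)), 2), -1) = Pow(Pow(Add(-108, Mul(Rational(-1, 4), -8)), 2), -1) = Pow(Pow(Add(-108, 2), 2), -1) = Pow(Pow(-106, 2), -1) = Pow(11236, -1) = Rational(1, 11236)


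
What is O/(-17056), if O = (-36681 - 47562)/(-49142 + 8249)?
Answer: -28081/232490336 ≈ -0.00012078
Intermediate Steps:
O = 28081/13631 (O = -84243/(-40893) = -84243*(-1/40893) = 28081/13631 ≈ 2.0601)
O/(-17056) = (28081/13631)/(-17056) = (28081/13631)*(-1/17056) = -28081/232490336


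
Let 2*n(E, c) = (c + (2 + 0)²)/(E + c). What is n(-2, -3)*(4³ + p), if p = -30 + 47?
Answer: -81/10 ≈ -8.1000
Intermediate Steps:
p = 17
n(E, c) = (4 + c)/(2*(E + c)) (n(E, c) = ((c + (2 + 0)²)/(E + c))/2 = ((c + 2²)/(E + c))/2 = ((c + 4)/(E + c))/2 = ((4 + c)/(E + c))/2 = (4 + c)/(2*(E + c)))
n(-2, -3)*(4³ + p) = ((2 + (½)*(-3))/(-2 - 3))*(4³ + 17) = ((2 - 3/2)/(-5))*(64 + 17) = -⅕*½*81 = -⅒*81 = -81/10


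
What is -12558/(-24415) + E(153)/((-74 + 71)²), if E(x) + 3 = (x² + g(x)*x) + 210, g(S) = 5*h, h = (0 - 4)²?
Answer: 97281918/24415 ≈ 3984.5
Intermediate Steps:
h = 16 (h = (-4)² = 16)
g(S) = 80 (g(S) = 5*16 = 80)
E(x) = 207 + x² + 80*x (E(x) = -3 + ((x² + 80*x) + 210) = -3 + (210 + x² + 80*x) = 207 + x² + 80*x)
-12558/(-24415) + E(153)/((-74 + 71)²) = -12558/(-24415) + (207 + 153² + 80*153)/((-74 + 71)²) = -12558*(-1/24415) + (207 + 23409 + 12240)/((-3)²) = 12558/24415 + 35856/9 = 12558/24415 + 35856*(⅑) = 12558/24415 + 3984 = 97281918/24415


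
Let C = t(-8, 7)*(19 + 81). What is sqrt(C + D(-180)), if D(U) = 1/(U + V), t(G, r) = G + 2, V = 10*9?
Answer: I*sqrt(540010)/30 ≈ 24.495*I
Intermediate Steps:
V = 90
t(G, r) = 2 + G
D(U) = 1/(90 + U) (D(U) = 1/(U + 90) = 1/(90 + U))
C = -600 (C = (2 - 8)*(19 + 81) = -6*100 = -600)
sqrt(C + D(-180)) = sqrt(-600 + 1/(90 - 180)) = sqrt(-600 + 1/(-90)) = sqrt(-600 - 1/90) = sqrt(-54001/90) = I*sqrt(540010)/30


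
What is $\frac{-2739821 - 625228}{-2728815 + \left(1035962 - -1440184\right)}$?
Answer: $\frac{1121683}{84223} \approx 13.318$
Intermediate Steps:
$\frac{-2739821 - 625228}{-2728815 + \left(1035962 - -1440184\right)} = - \frac{3365049}{-2728815 + \left(1035962 + 1440184\right)} = - \frac{3365049}{-2728815 + 2476146} = - \frac{3365049}{-252669} = \left(-3365049\right) \left(- \frac{1}{252669}\right) = \frac{1121683}{84223}$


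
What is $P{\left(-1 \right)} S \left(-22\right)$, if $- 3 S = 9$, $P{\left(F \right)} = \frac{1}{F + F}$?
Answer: $-33$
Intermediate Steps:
$P{\left(F \right)} = \frac{1}{2 F}$
$S = -3$ ($S = \left(- \frac{1}{3}\right) 9 = -3$)
$P{\left(-1 \right)} S \left(-22\right) = \frac{1}{2 \left(-1\right)} \left(-3\right) \left(-22\right) = \frac{1}{2} \left(-1\right) \left(-3\right) \left(-22\right) = \left(- \frac{1}{2}\right) \left(-3\right) \left(-22\right) = \frac{3}{2} \left(-22\right) = -33$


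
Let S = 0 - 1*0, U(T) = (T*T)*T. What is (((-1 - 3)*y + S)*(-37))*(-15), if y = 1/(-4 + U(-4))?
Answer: 555/17 ≈ 32.647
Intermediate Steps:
U(T) = T³ (U(T) = T²*T = T³)
y = -1/68 (y = 1/(-4 + (-4)³) = 1/(-4 - 64) = 1/(-68) = -1/68 ≈ -0.014706)
S = 0 (S = 0 + 0 = 0)
(((-1 - 3)*y + S)*(-37))*(-15) = (((-1 - 3)*(-1/68) + 0)*(-37))*(-15) = ((-4*(-1/68) + 0)*(-37))*(-15) = ((1/17 + 0)*(-37))*(-15) = ((1/17)*(-37))*(-15) = -37/17*(-15) = 555/17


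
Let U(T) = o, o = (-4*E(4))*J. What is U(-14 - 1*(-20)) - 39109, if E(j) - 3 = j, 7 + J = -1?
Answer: -38885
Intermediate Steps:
J = -8 (J = -7 - 1 = -8)
E(j) = 3 + j
o = 224 (o = -4*(3 + 4)*(-8) = -4*7*(-8) = -28*(-8) = 224)
U(T) = 224
U(-14 - 1*(-20)) - 39109 = 224 - 39109 = -38885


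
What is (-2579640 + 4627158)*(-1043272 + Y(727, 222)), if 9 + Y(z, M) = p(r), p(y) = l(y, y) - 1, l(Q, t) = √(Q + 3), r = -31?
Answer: -2136138674076 + 4095036*I*√7 ≈ -2.1361e+12 + 1.0834e+7*I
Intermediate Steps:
l(Q, t) = √(3 + Q)
p(y) = -1 + √(3 + y) (p(y) = √(3 + y) - 1 = -1 + √(3 + y))
Y(z, M) = -10 + 2*I*√7 (Y(z, M) = -9 + (-1 + √(3 - 31)) = -9 + (-1 + √(-28)) = -9 + (-1 + 2*I*√7) = -10 + 2*I*√7)
(-2579640 + 4627158)*(-1043272 + Y(727, 222)) = (-2579640 + 4627158)*(-1043272 + (-10 + 2*I*√7)) = 2047518*(-1043282 + 2*I*√7) = -2136138674076 + 4095036*I*√7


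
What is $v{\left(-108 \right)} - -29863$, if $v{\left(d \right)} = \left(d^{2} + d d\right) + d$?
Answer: $53083$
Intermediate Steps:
$v{\left(d \right)} = d + 2 d^{2}$ ($v{\left(d \right)} = \left(d^{2} + d^{2}\right) + d = 2 d^{2} + d = d + 2 d^{2}$)
$v{\left(-108 \right)} - -29863 = - 108 \left(1 + 2 \left(-108\right)\right) - -29863 = - 108 \left(1 - 216\right) + 29863 = \left(-108\right) \left(-215\right) + 29863 = 23220 + 29863 = 53083$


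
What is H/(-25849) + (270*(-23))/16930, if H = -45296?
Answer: 60633899/43762357 ≈ 1.3855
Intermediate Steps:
H/(-25849) + (270*(-23))/16930 = -45296/(-25849) + (270*(-23))/16930 = -45296*(-1/25849) - 6210*1/16930 = 45296/25849 - 621/1693 = 60633899/43762357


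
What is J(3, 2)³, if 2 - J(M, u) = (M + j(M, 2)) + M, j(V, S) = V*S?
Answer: -1000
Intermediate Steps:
j(V, S) = S*V
J(M, u) = 2 - 4*M (J(M, u) = 2 - ((M + 2*M) + M) = 2 - (3*M + M) = 2 - 4*M)
J(3, 2)³ = (2 - 4*3)³ = (2 - 12)³ = (-10)³ = -1000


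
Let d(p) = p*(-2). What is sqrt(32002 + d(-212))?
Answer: sqrt(32426) ≈ 180.07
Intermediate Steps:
d(p) = -2*p
sqrt(32002 + d(-212)) = sqrt(32002 - 2*(-212)) = sqrt(32002 + 424) = sqrt(32426)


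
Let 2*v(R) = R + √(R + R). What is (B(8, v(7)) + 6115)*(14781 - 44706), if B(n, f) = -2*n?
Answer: -182512575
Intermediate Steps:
v(R) = R/2 + √2*√R/2 (v(R) = (R + √(R + R))/2 = (R + √(2*R))/2 = (R + √2*√R)/2 = R/2 + √2*√R/2)
(B(8, v(7)) + 6115)*(14781 - 44706) = (-2*8 + 6115)*(14781 - 44706) = (-16 + 6115)*(-29925) = 6099*(-29925) = -182512575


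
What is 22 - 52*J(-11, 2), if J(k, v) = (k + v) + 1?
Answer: 438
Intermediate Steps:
J(k, v) = 1 + k + v
22 - 52*J(-11, 2) = 22 - 52*(1 - 11 + 2) = 22 - 52*(-8) = 22 + 416 = 438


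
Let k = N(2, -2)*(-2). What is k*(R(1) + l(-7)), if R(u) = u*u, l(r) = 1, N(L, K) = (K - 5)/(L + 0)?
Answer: 14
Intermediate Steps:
N(L, K) = (-5 + K)/L
k = 7 (k = ((-5 - 2)/2)*(-2) = ((½)*(-7))*(-2) = -7/2*(-2) = 7)
R(u) = u²
k*(R(1) + l(-7)) = 7*(1² + 1) = 7*(1 + 1) = 7*2 = 14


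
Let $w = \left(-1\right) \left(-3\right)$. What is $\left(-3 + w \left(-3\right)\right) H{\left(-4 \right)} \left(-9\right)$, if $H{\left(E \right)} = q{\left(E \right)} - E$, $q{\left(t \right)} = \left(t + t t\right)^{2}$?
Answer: $15984$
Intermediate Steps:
$q{\left(t \right)} = \left(t + t^{2}\right)^{2}$
$w = 3$
$H{\left(E \right)} = - E + E^{2} \left(1 + E\right)^{2}$ ($H{\left(E \right)} = E^{2} \left(1 + E\right)^{2} - E = - E + E^{2} \left(1 + E\right)^{2}$)
$\left(-3 + w \left(-3\right)\right) H{\left(-4 \right)} \left(-9\right) = \left(-3 + 3 \left(-3\right)\right) \left(- 4 \left(-1 - 4 \left(1 - 4\right)^{2}\right)\right) \left(-9\right) = \left(-3 - 9\right) \left(- 4 \left(-1 - 4 \left(-3\right)^{2}\right)\right) \left(-9\right) = - 12 \left(- 4 \left(-1 - 36\right)\right) \left(-9\right) = - 12 \left(\left(-4\right) \left(-37\right)\right) \left(-9\right) = \left(-12\right) 148 \left(-9\right) = \left(-1776\right) \left(-9\right) = 15984$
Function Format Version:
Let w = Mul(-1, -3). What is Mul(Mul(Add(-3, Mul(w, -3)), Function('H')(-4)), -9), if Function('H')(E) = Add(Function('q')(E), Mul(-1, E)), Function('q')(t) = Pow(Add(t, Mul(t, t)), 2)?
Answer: 15984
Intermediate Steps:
Function('q')(t) = Pow(Add(t, Pow(t, 2)), 2)
w = 3
Function('H')(E) = Add(Mul(-1, E), Mul(Pow(E, 2), Pow(Add(1, E), 2))) (Function('H')(E) = Add(Mul(Pow(E, 2), Pow(Add(1, E), 2)), Mul(-1, E)) = Add(Mul(-1, E), Mul(Pow(E, 2), Pow(Add(1, E), 2))))
Mul(Mul(Add(-3, Mul(w, -3)), Function('H')(-4)), -9) = Mul(Mul(Add(-3, Mul(3, -3)), Mul(-4, Add(-1, Mul(-4, Pow(Add(1, -4), 2))))), -9) = Mul(Mul(Add(-3, -9), Mul(-4, Add(-1, Mul(-4, Pow(-3, 2))))), -9) = Mul(Mul(-12, Mul(-4, Add(-1, Mul(-4, 9)))), -9) = Mul(Mul(-12, Mul(-4, Add(-1, -36))), -9) = Mul(Mul(-12, Mul(-4, -37)), -9) = Mul(Mul(-12, 148), -9) = Mul(-1776, -9) = 15984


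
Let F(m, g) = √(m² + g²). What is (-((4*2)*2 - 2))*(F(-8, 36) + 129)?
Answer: -1806 - 56*√85 ≈ -2322.3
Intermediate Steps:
F(m, g) = √(g² + m²)
(-((4*2)*2 - 2))*(F(-8, 36) + 129) = (-((4*2)*2 - 2))*(√(36² + (-8)²) + 129) = (-(8*2 - 2))*(√(1296 + 64) + 129) = (-(16 - 2))*(√1360 + 129) = (-1*14)*(4*√85 + 129) = -14*(129 + 4*√85) = -1806 - 56*√85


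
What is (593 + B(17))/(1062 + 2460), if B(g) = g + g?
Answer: 209/1174 ≈ 0.17802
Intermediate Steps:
B(g) = 2*g
(593 + B(17))/(1062 + 2460) = (593 + 2*17)/(1062 + 2460) = (593 + 34)/3522 = 627*(1/3522) = 209/1174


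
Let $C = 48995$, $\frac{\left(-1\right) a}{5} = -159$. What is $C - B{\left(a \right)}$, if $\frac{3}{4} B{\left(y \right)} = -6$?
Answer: $49003$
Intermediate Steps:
$a = 795$ ($a = \left(-5\right) \left(-159\right) = 795$)
$B{\left(y \right)} = -8$ ($B{\left(y \right)} = \frac{4}{3} \left(-6\right) = -8$)
$C - B{\left(a \right)} = 48995 - -8 = 48995 + 8 = 49003$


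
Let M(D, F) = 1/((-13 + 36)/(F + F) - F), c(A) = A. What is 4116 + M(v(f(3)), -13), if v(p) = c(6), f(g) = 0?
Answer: 1296566/315 ≈ 4116.1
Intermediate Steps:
v(p) = 6
M(D, F) = 1/(-F + 23/(2*F)) (M(D, F) = 1/(23/((2*F)) - F) = 1/(23*(1/(2*F)) - F) = 1/(23/(2*F) - F) = 1/(-F + 23/(2*F)))
4116 + M(v(f(3)), -13) = 4116 - 2*(-13)/(-23 + 2*(-13)²) = 4116 - 2*(-13)/(-23 + 2*169) = 4116 - 2*(-13)/(-23 + 338) = 4116 - 2*(-13)/315 = 4116 - 2*(-13)*1/315 = 4116 + 26/315 = 1296566/315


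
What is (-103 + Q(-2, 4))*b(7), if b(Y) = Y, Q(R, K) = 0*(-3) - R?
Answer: -707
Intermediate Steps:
Q(R, K) = -R (Q(R, K) = 0 - R = -R)
(-103 + Q(-2, 4))*b(7) = (-103 - 1*(-2))*7 = (-103 + 2)*7 = -101*7 = -707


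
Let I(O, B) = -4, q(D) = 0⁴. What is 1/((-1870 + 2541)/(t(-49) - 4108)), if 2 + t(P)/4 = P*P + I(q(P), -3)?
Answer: 5472/671 ≈ 8.1550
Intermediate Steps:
q(D) = 0
t(P) = -24 + 4*P² (t(P) = -8 + 4*(P*P - 4) = -8 + 4*(P² - 4) = -8 + 4*(-4 + P²) = -8 + (-16 + 4*P²) = -24 + 4*P²)
1/((-1870 + 2541)/(t(-49) - 4108)) = 1/((-1870 + 2541)/((-24 + 4*(-49)²) - 4108)) = 1/(671/((-24 + 4*2401) - 4108)) = 1/(671/((-24 + 9604) - 4108)) = 1/(671/(9580 - 4108)) = 1/(671/5472) = 5472/671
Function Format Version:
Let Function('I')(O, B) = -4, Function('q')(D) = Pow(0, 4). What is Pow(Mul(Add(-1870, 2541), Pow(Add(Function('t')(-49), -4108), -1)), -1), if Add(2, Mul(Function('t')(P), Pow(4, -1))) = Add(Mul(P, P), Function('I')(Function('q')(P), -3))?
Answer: Rational(5472, 671) ≈ 8.1550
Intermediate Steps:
Function('q')(D) = 0
Function('t')(P) = Add(-24, Mul(4, Pow(P, 2))) (Function('t')(P) = Add(-8, Mul(4, Add(Mul(P, P), -4))) = Add(-8, Mul(4, Add(Pow(P, 2), -4))) = Add(-8, Mul(4, Add(-4, Pow(P, 2)))) = Add(-8, Add(-16, Mul(4, Pow(P, 2)))) = Add(-24, Mul(4, Pow(P, 2))))
Pow(Mul(Add(-1870, 2541), Pow(Add(Function('t')(-49), -4108), -1)), -1) = Pow(Mul(Add(-1870, 2541), Pow(Add(Add(-24, Mul(4, Pow(-49, 2))), -4108), -1)), -1) = Pow(Mul(671, Pow(Add(Add(-24, Mul(4, 2401)), -4108), -1)), -1) = Pow(Mul(671, Pow(Add(Add(-24, 9604), -4108), -1)), -1) = Pow(Mul(671, Pow(Add(9580, -4108), -1)), -1) = Pow(Mul(671, Pow(5472, -1)), -1) = Pow(Mul(671, Rational(1, 5472)), -1) = Pow(Rational(671, 5472), -1) = Rational(5472, 671)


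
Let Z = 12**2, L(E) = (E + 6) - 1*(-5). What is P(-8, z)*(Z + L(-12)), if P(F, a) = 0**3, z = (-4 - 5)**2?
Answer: 0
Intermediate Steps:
z = 81 (z = (-9)**2 = 81)
L(E) = 11 + E (L(E) = (6 + E) + 5 = 11 + E)
Z = 144
P(F, a) = 0
P(-8, z)*(Z + L(-12)) = 0*(144 + (11 - 12)) = 0*(144 - 1) = 0*143 = 0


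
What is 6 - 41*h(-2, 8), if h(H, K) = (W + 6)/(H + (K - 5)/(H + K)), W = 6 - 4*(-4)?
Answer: 2314/3 ≈ 771.33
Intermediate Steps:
W = 22 (W = 6 + 16 = 22)
h(H, K) = 28/(H + (-5 + K)/(H + K)) (h(H, K) = (22 + 6)/(H + (K - 5)/(H + K)) = 28/(H + (-5 + K)/(H + K)))
6 - 41*h(-2, 8) = 6 - 1148*(-2 + 8)/(-5 + 8 + (-2)² - 2*8) = 6 - 1148*6/(-5 + 8 + 4 - 16) = 6 - 1148*6/(-9) = 6 - 1148*(-1)*6/9 = 6 - 41*(-56/3) = 6 + 2296/3 = 2314/3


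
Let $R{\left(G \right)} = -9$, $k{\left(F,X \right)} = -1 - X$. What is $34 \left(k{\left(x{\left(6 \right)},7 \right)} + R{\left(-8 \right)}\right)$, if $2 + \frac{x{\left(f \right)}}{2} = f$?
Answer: $-578$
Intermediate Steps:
$x{\left(f \right)} = -4 + 2 f$
$34 \left(k{\left(x{\left(6 \right)},7 \right)} + R{\left(-8 \right)}\right) = 34 \left(\left(-1 - 7\right) - 9\right) = 34 \left(-8 - 9\right) = 34 \left(-17\right) = -578$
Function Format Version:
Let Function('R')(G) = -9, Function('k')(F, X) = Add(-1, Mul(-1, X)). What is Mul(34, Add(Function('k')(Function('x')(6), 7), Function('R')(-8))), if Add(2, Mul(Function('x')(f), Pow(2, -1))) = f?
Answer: -578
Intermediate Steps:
Function('x')(f) = Add(-4, Mul(2, f))
Mul(34, Add(Function('k')(Function('x')(6), 7), Function('R')(-8))) = Mul(34, Add(Add(-1, Mul(-1, 7)), -9)) = Mul(34, Add(Add(-1, -7), -9)) = Mul(34, Add(-8, -9)) = Mul(34, -17) = -578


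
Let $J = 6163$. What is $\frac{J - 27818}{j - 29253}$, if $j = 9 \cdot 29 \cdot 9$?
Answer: $\frac{21655}{26904} \approx 0.8049$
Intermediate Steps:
$j = 2349$ ($j = 261 \cdot 9 = 2349$)
$\frac{J - 27818}{j - 29253} = \frac{6163 - 27818}{2349 - 29253} = - \frac{21655}{-26904} = \left(-21655\right) \left(- \frac{1}{26904}\right) = \frac{21655}{26904}$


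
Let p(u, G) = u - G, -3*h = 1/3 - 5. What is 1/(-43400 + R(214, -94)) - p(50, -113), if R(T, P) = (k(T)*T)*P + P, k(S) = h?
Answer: -109710419/673070 ≈ -163.00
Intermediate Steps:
h = 14/9 (h = -(1/3 - 5)/3 = -1/3*(-14/3) = 14/9 ≈ 1.5556)
k(S) = 14/9
R(T, P) = P + 14*P*T/9 (R(T, P) = (14*T/9)*P + P = 14*P*T/9 + P = P + 14*P*T/9)
1/(-43400 + R(214, -94)) - p(50, -113) = 1/(-43400 + (1/9)*(-94)*(9 + 14*214)) - (50 - 1*(-113)) = 1/(-43400 + (1/9)*(-94)*(9 + 2996)) - (50 + 113) = 1/(-43400 + (1/9)*(-94)*3005) - 1*163 = 1/(-43400 - 282470/9) - 163 = 1/(-673070/9) - 163 = -9/673070 - 163 = -109710419/673070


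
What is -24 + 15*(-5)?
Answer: -99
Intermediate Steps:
-24 + 15*(-5) = -24 - 75 = -99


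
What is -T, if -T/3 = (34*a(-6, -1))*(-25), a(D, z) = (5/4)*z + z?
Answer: 11475/2 ≈ 5737.5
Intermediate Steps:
a(D, z) = 9*z/4 (a(D, z) = (5*(¼))*z + z = 5*z/4 + z = 9*z/4)
T = -11475/2 (T = -3*34*((9/4)*(-1))*(-25) = -3*34*(-9/4)*(-25) = -(-459)*(-25)/2 = -3*3825/2 = -11475/2 ≈ -5737.5)
-T = -1*(-11475/2) = 11475/2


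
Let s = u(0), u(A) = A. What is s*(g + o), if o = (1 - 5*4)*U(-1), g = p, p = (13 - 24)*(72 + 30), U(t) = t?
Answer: 0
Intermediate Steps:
s = 0
p = -1122 (p = -11*102 = -1122)
g = -1122
o = 19 (o = (1 - 5*4)*(-1) = (1 - 20)*(-1) = -19*(-1) = 19)
s*(g + o) = 0*(-1122 + 19) = 0*(-1103) = 0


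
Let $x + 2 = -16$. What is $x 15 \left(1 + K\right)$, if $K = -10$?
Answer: $2430$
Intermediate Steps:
$x = -18$ ($x = -2 - 16 = -18$)
$x 15 \left(1 + K\right) = \left(-18\right) 15 \left(1 - 10\right) = \left(-270\right) \left(-9\right) = 2430$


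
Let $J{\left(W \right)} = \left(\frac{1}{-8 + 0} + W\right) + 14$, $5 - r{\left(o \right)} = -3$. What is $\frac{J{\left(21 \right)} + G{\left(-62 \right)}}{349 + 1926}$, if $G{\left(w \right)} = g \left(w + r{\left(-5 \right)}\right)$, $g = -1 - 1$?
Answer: $\frac{1143}{18200} \approx 0.062802$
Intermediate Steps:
$r{\left(o \right)} = 8$ ($r{\left(o \right)} = 5 - -3 = 5 + 3 = 8$)
$g = -2$ ($g = -1 - 1 = -2$)
$G{\left(w \right)} = -16 - 2 w$ ($G{\left(w \right)} = - 2 \left(w + 8\right) = - 2 \left(8 + w\right) = -16 - 2 w$)
$J{\left(W \right)} = \frac{111}{8} + W$ ($J{\left(W \right)} = \left(\frac{1}{-8} + W\right) + 14 = \left(- \frac{1}{8} + W\right) + 14 = \frac{111}{8} + W$)
$\frac{J{\left(21 \right)} + G{\left(-62 \right)}}{349 + 1926} = \frac{\left(\frac{111}{8} + 21\right) - -108}{349 + 1926} = \frac{\frac{279}{8} + \left(-16 + 124\right)}{2275} = \left(\frac{279}{8} + 108\right) \frac{1}{2275} = \frac{1143}{8} \cdot \frac{1}{2275} = \frac{1143}{18200}$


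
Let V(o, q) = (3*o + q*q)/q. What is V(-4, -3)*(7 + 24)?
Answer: 31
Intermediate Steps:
V(o, q) = (q**2 + 3*o)/q (V(o, q) = (3*o + q**2)/q = (q**2 + 3*o)/q)
V(-4, -3)*(7 + 24) = (-3 + 3*(-4)/(-3))*(7 + 24) = (-3 + 3*(-4)*(-1/3))*31 = (-3 + 4)*31 = 1*31 = 31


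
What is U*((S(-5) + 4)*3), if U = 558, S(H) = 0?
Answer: 6696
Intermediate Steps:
U*((S(-5) + 4)*3) = 558*((0 + 4)*3) = 558*(4*3) = 558*12 = 6696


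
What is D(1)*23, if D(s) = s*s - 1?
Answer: 0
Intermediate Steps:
D(s) = -1 + s² (D(s) = s² - 1 = -1 + s²)
D(1)*23 = (-1 + 1²)*23 = (-1 + 1)*23 = 0*23 = 0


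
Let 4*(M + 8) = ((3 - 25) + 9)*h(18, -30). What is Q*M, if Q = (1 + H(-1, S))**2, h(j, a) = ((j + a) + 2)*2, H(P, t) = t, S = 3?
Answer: 912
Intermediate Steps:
h(j, a) = 4 + 2*a + 2*j (h(j, a) = ((a + j) + 2)*2 = (2 + a + j)*2 = 4 + 2*a + 2*j)
Q = 16 (Q = (1 + 3)**2 = 4**2 = 16)
M = 57 (M = -8 + (((3 - 25) + 9)*(4 + 2*(-30) + 2*18))/4 = -8 + ((-22 + 9)*(4 - 60 + 36))/4 = -8 + (-13*(-20))/4 = -8 + (1/4)*260 = -8 + 65 = 57)
Q*M = 16*57 = 912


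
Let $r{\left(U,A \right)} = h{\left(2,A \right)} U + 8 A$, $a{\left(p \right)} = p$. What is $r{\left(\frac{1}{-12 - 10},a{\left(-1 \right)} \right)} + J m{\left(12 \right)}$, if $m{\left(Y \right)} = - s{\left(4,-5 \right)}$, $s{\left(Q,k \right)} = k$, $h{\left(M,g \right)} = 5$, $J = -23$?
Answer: $- \frac{2711}{22} \approx -123.23$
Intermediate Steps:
$r{\left(U,A \right)} = 5 U + 8 A$
$m{\left(Y \right)} = 5$ ($m{\left(Y \right)} = \left(-1\right) \left(-5\right) = 5$)
$r{\left(\frac{1}{-12 - 10},a{\left(-1 \right)} \right)} + J m{\left(12 \right)} = \left(\frac{5}{-12 - 10} + 8 \left(-1\right)\right) - 115 = \left(\frac{5}{-22} - 8\right) - 115 = \left(5 \left(- \frac{1}{22}\right) - 8\right) - 115 = \left(- \frac{5}{22} - 8\right) - 115 = - \frac{181}{22} - 115 = - \frac{2711}{22}$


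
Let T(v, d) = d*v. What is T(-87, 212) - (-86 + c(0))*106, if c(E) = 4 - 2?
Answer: -9540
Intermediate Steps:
c(E) = 2
T(-87, 212) - (-86 + c(0))*106 = 212*(-87) - (-86 + 2)*106 = -18444 - (-84)*106 = -18444 - 1*(-8904) = -18444 + 8904 = -9540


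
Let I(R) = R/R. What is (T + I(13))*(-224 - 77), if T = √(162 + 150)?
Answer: -301 - 602*√78 ≈ -5617.7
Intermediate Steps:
I(R) = 1
T = 2*√78 (T = √312 = 2*√78 ≈ 17.664)
(T + I(13))*(-224 - 77) = (2*√78 + 1)*(-224 - 77) = (1 + 2*√78)*(-301) = -301 - 602*√78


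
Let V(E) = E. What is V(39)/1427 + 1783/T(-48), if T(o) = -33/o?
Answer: 40709885/15697 ≈ 2593.5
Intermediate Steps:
V(39)/1427 + 1783/T(-48) = 39/1427 + 1783/((-33/(-48))) = 39*(1/1427) + 1783/((-33*(-1/48))) = 39/1427 + 1783/(11/16) = 39/1427 + 1783*(16/11) = 39/1427 + 28528/11 = 40709885/15697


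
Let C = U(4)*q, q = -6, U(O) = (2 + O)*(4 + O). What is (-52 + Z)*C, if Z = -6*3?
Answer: 20160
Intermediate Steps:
Z = -18
C = -288 (C = (8 + 4² + 6*4)*(-6) = (8 + 16 + 24)*(-6) = 48*(-6) = -288)
(-52 + Z)*C = (-52 - 18)*(-288) = -70*(-288) = 20160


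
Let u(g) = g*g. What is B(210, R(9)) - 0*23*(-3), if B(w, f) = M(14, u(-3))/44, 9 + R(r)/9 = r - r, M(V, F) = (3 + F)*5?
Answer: 15/11 ≈ 1.3636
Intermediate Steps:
u(g) = g²
M(V, F) = 15 + 5*F
R(r) = -81 (R(r) = -81 + 9*(r - r) = -81 + 9*0 = -81 + 0 = -81)
B(w, f) = 15/11 (B(w, f) = (15 + 5*(-3)²)/44 = (15 + 5*9)*(1/44) = (15 + 45)*(1/44) = 60*(1/44) = 15/11)
B(210, R(9)) - 0*23*(-3) = 15/11 - 0*23*(-3) = 15/11 - 0*(-3) = 15/11 - 1*0 = 15/11 + 0 = 15/11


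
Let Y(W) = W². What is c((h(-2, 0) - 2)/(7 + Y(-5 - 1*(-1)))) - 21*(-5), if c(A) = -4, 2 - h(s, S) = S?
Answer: 101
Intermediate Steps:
h(s, S) = 2 - S
c((h(-2, 0) - 2)/(7 + Y(-5 - 1*(-1)))) - 21*(-5) = -4 - 21*(-5) = -4 + 105 = 101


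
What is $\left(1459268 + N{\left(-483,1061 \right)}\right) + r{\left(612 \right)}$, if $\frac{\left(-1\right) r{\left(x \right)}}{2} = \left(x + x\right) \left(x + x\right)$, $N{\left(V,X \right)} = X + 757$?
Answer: $-1535266$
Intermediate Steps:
$N{\left(V,X \right)} = 757 + X$
$r{\left(x \right)} = - 8 x^{2}$ ($r{\left(x \right)} = - 2 \left(x + x\right) \left(x + x\right) = - 2 \cdot 2 x 2 x = - 2 \cdot 4 x^{2} = - 8 x^{2}$)
$\left(1459268 + N{\left(-483,1061 \right)}\right) + r{\left(612 \right)} = \left(1459268 + \left(757 + 1061\right)\right) - 8 \cdot 612^{2} = \left(1459268 + 1818\right) - 2996352 = 1461086 - 2996352 = -1535266$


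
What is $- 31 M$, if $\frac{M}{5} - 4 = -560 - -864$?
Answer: $-47740$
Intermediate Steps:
$M = 1540$ ($M = 20 + 5 \left(-560 - -864\right) = 20 + 5 \left(-560 + 864\right) = 20 + 5 \cdot 304 = 20 + 1520 = 1540$)
$- 31 M = \left(-31\right) 1540 = -47740$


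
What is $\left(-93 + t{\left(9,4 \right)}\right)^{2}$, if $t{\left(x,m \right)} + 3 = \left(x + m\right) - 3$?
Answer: $7396$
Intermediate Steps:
$t{\left(x,m \right)} = -6 + m + x$ ($t{\left(x,m \right)} = -3 - \left(3 - m - x\right) = -3 + \left(-3 + m + x\right) = -6 + m + x$)
$\left(-93 + t{\left(9,4 \right)}\right)^{2} = \left(-93 + \left(-6 + 4 + 9\right)\right)^{2} = \left(-93 + 7\right)^{2} = \left(-86\right)^{2} = 7396$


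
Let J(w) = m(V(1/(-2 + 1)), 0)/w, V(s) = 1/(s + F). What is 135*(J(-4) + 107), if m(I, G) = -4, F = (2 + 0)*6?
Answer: 14580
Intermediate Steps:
F = 12 (F = 2*6 = 12)
V(s) = 1/(12 + s) (V(s) = 1/(s + 12) = 1/(12 + s))
J(w) = -4/w
135*(J(-4) + 107) = 135*(-4/(-4) + 107) = 135*(-4*(-1/4) + 107) = 135*(1 + 107) = 135*108 = 14580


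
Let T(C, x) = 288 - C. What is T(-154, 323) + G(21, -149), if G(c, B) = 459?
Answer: 901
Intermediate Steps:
T(-154, 323) + G(21, -149) = (288 - 1*(-154)) + 459 = (288 + 154) + 459 = 442 + 459 = 901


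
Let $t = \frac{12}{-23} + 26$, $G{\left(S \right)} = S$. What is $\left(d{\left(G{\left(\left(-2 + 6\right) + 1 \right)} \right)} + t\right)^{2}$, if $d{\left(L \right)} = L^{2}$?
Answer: $\frac{1347921}{529} \approx 2548.1$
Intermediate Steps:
$t = \frac{586}{23}$ ($t = 12 \left(- \frac{1}{23}\right) + 26 = - \frac{12}{23} + 26 = \frac{586}{23} \approx 25.478$)
$\left(d{\left(G{\left(\left(-2 + 6\right) + 1 \right)} \right)} + t\right)^{2} = \left(\left(\left(-2 + 6\right) + 1\right)^{2} + \frac{586}{23}\right)^{2} = \left(\left(4 + 1\right)^{2} + \frac{586}{23}\right)^{2} = \left(5^{2} + \frac{586}{23}\right)^{2} = \left(25 + \frac{586}{23}\right)^{2} = \left(\frac{1161}{23}\right)^{2} = \frac{1347921}{529}$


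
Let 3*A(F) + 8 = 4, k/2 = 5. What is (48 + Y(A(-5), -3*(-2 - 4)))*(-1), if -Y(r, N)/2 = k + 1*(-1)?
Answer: -30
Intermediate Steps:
k = 10 (k = 2*5 = 10)
A(F) = -4/3 (A(F) = -8/3 + (1/3)*4 = -8/3 + 4/3 = -4/3)
Y(r, N) = -18 (Y(r, N) = -2*(10 + 1*(-1)) = -2*(10 - 1) = -2*9 = -18)
(48 + Y(A(-5), -3*(-2 - 4)))*(-1) = (48 - 18)*(-1) = 30*(-1) = -30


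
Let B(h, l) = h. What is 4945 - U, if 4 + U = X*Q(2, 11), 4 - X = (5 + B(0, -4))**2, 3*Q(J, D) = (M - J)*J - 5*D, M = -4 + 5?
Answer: 4550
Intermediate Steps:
M = 1
Q(J, D) = -5*D/3 + J*(1 - J)/3 (Q(J, D) = ((1 - J)*J - 5*D)/3 = (J*(1 - J) - 5*D)/3 = (-5*D + J*(1 - J))/3 = -5*D/3 + J*(1 - J)/3)
X = -21 (X = 4 - (5 + 0)**2 = 4 - 1*5**2 = 4 - 1*25 = 4 - 25 = -21)
U = 395 (U = -4 - 21*(-5/3*11 - 1/3*2**2 + (1/3)*2) = -4 - 21*(-55/3 - 1/3*4 + 2/3) = -4 - 21*(-55/3 - 4/3 + 2/3) = -4 - 21*(-19) = -4 + 399 = 395)
4945 - U = 4945 - 1*395 = 4945 - 395 = 4550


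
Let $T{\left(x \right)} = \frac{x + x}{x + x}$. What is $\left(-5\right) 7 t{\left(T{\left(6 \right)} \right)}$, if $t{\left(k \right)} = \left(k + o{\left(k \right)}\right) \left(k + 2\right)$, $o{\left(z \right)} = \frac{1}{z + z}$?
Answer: $- \frac{315}{2} \approx -157.5$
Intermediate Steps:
$o{\left(z \right)} = \frac{1}{2 z}$
$T{\left(x \right)} = 1$ ($T{\left(x \right)} = \frac{2 x}{2 x} = 2 x \frac{1}{2 x} = 1$)
$t{\left(k \right)} = \left(2 + k\right) \left(k + \frac{1}{2 k}\right)$ ($t{\left(k \right)} = \left(k + \frac{1}{2 k}\right) \left(k + 2\right) = \left(k + \frac{1}{2 k}\right) \left(2 + k\right) = \left(2 + k\right) \left(k + \frac{1}{2 k}\right)$)
$\left(-5\right) 7 t{\left(T{\left(6 \right)} \right)} = \left(-5\right) 7 \left(\frac{1}{2} + 1^{-1} + 1^{2} + 2 \cdot 1\right) = - 35 \left(\frac{1}{2} + 1 + 1 + 2\right) = \left(-35\right) \frac{9}{2} = - \frac{315}{2}$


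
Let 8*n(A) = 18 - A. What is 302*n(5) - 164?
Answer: 1307/4 ≈ 326.75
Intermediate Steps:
n(A) = 9/4 - A/8 (n(A) = (18 - A)/8 = 9/4 - A/8)
302*n(5) - 164 = 302*(9/4 - 1/8*5) - 164 = 302*(9/4 - 5/8) - 164 = 302*(13/8) - 164 = 1963/4 - 164 = 1307/4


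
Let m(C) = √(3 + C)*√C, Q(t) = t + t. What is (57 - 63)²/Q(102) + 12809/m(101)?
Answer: 3/17 + 12809*√2626/5252 ≈ 125.16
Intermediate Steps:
Q(t) = 2*t
m(C) = √C*√(3 + C)
(57 - 63)²/Q(102) + 12809/m(101) = (57 - 63)²/((2*102)) + 12809/((√101*√(3 + 101))) = (-6)²/204 + 12809/((√101*√104)) = 36*(1/204) + 12809/((√101*(2*√26))) = 3/17 + 12809/((2*√2626)) = 3/17 + 12809*(√2626/5252) = 3/17 + 12809*√2626/5252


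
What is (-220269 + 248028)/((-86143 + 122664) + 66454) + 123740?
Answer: 4247384753/34325 ≈ 1.2374e+5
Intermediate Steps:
(-220269 + 248028)/((-86143 + 122664) + 66454) + 123740 = 27759/(36521 + 66454) + 123740 = 27759/102975 + 123740 = 27759*(1/102975) + 123740 = 9253/34325 + 123740 = 4247384753/34325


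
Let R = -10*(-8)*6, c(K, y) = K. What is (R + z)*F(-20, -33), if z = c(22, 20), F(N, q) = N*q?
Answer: 331320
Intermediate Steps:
z = 22
R = 480 (R = 80*6 = 480)
(R + z)*F(-20, -33) = (480 + 22)*(-20*(-33)) = 502*660 = 331320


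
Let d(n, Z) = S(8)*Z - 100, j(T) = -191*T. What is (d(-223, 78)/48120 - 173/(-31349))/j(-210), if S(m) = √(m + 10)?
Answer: 259493/3025324586340 + 13*√2/107227400 ≈ 2.5723e-7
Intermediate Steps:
S(m) = √(10 + m)
d(n, Z) = -100 + 3*Z*√2 (d(n, Z) = √(10 + 8)*Z - 100 = √18*Z - 100 = (3*√2)*Z - 100 = 3*Z*√2 - 100 = -100 + 3*Z*√2)
(d(-223, 78)/48120 - 173/(-31349))/j(-210) = ((-100 + 3*78*√2)/48120 - 173/(-31349))/((-191*(-210))) = ((-100 + 234*√2)*(1/48120) - 173*(-1/31349))/40110 = ((-5/2406 + 39*√2/8020) + 173/31349)*(1/40110) = (259493/75425694 + 39*√2/8020)*(1/40110) = 259493/3025324586340 + 13*√2/107227400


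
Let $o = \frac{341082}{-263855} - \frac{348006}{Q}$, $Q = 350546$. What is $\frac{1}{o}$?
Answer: $- \frac{46246657415}{105694026951} \approx -0.43755$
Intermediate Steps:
$o = - \frac{105694026951}{46246657415}$ ($o = \frac{341082}{-263855} - \frac{348006}{350546} = 341082 \left(- \frac{1}{263855}\right) - \frac{174003}{175273} = - \frac{341082}{263855} - \frac{174003}{175273} = - \frac{105694026951}{46246657415} \approx -2.2854$)
$\frac{1}{o} = \frac{1}{- \frac{105694026951}{46246657415}} = - \frac{46246657415}{105694026951}$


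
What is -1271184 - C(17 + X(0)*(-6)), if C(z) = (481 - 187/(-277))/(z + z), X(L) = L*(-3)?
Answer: -5986072168/4709 ≈ -1.2712e+6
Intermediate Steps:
X(L) = -3*L
C(z) = 66712/(277*z) (C(z) = (481 - 187*(-1/277))/((2*z)) = (481 + 187/277)*(1/(2*z)) = 133424*(1/(2*z))/277 = 66712/(277*z))
-1271184 - C(17 + X(0)*(-6)) = -1271184 - 66712/(277*(17 - 3*0*(-6))) = -1271184 - 66712/(277*(17 + 0*(-6))) = -1271184 - 66712/(277*(17 + 0)) = -1271184 - 66712/(277*17) = -1271184 - 1*66712/4709 = -1271184 - 66712/4709 = -5986072168/4709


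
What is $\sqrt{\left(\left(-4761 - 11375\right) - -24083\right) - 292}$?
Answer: $\sqrt{7655} \approx 87.493$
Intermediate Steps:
$\sqrt{\left(\left(-4761 - 11375\right) - -24083\right) - 292} = \sqrt{\left(-16136 + 24083\right) - 292} = \sqrt{7947 - 292} = \sqrt{7655}$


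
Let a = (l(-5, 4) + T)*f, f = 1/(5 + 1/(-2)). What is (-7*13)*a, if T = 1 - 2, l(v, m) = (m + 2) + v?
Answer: 0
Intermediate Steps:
l(v, m) = 2 + m + v (l(v, m) = (2 + m) + v = 2 + m + v)
f = 2/9 (f = 1/(5 - ½) = 1/(9/2) = 2/9 ≈ 0.22222)
T = -1
a = 0 (a = ((2 + 4 - 5) - 1)*(2/9) = (1 - 1)*(2/9) = 0*(2/9) = 0)
(-7*13)*a = -7*13*0 = -91*0 = 0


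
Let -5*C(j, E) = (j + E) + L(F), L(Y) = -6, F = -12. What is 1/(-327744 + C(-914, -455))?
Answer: -1/327469 ≈ -3.0537e-6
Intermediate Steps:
C(j, E) = 6/5 - E/5 - j/5 (C(j, E) = -((j + E) - 6)/5 = -((E + j) - 6)/5 = -(-6 + E + j)/5 = 6/5 - E/5 - j/5)
1/(-327744 + C(-914, -455)) = 1/(-327744 + (6/5 - ⅕*(-455) - ⅕*(-914))) = 1/(-327744 + (6/5 + 91 + 914/5)) = 1/(-327744 + 275) = 1/(-327469) = -1/327469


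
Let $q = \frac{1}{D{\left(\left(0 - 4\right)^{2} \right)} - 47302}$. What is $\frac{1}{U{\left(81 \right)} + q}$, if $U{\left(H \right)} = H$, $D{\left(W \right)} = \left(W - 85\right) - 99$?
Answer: $\frac{47470}{3845069} \approx 0.012346$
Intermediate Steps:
$D{\left(W \right)} = -184 + W$ ($D{\left(W \right)} = \left(-85 + W\right) - 99 = -184 + W$)
$q = - \frac{1}{47470}$ ($q = \frac{1}{\left(-184 + \left(0 - 4\right)^{2}\right) - 47302} = \frac{1}{\left(-184 + \left(-4\right)^{2}\right) - 47302} = \frac{1}{\left(-184 + 16\right) - 47302} = \frac{1}{-168 - 47302} = \frac{1}{-47470} = - \frac{1}{47470} \approx -2.1066 \cdot 10^{-5}$)
$\frac{1}{U{\left(81 \right)} + q} = \frac{1}{81 - \frac{1}{47470}} = \frac{1}{\frac{3845069}{47470}} = \frac{47470}{3845069}$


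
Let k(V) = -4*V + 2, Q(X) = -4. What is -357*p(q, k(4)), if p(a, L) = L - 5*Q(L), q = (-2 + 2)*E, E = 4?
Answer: -2142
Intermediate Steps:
q = 0 (q = (-2 + 2)*4 = 0*4 = 0)
k(V) = 2 - 4*V
p(a, L) = 20 + L (p(a, L) = L - 5*(-4) = L + 20 = 20 + L)
-357*p(q, k(4)) = -357*(20 + (2 - 4*4)) = -357*(20 + (2 - 16)) = -357*(20 - 14) = -357*6 = -2142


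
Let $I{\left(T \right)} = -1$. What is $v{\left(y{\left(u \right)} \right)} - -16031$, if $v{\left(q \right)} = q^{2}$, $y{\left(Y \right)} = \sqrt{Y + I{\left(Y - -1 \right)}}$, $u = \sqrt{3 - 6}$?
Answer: $16030 + i \sqrt{3} \approx 16030.0 + 1.732 i$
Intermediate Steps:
$u = i \sqrt{3}$ ($u = \sqrt{-3} = i \sqrt{3} \approx 1.732 i$)
$y{\left(Y \right)} = \sqrt{-1 + Y}$ ($y{\left(Y \right)} = \sqrt{Y - 1} = \sqrt{-1 + Y}$)
$v{\left(y{\left(u \right)} \right)} - -16031 = \left(\sqrt{-1 + i \sqrt{3}}\right)^{2} - -16031 = \left(-1 + i \sqrt{3}\right) + 16031 = 16030 + i \sqrt{3}$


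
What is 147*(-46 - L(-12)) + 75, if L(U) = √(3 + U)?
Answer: -6687 - 441*I ≈ -6687.0 - 441.0*I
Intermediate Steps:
147*(-46 - L(-12)) + 75 = 147*(-46 - √(3 - 12)) + 75 = 147*(-46 - √(-9)) + 75 = 147*(-46 - 3*I) + 75 = (-6762 - 441*I) + 75 = -6687 - 441*I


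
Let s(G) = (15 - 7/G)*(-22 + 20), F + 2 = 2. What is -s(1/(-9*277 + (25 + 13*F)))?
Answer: 34582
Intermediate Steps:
F = 0 (F = -2 + 2 = 0)
s(G) = -30 + 14/G (s(G) = (15 - 7/G)*(-2) = -30 + 14/G)
-s(1/(-9*277 + (25 + 13*F))) = -(-30 + 14/(1/(-9*277 + (25 + 13*0)))) = -(-30 + 14/(1/(-2493 + (25 + 0)))) = -(-30 + 14/(1/(-2493 + 25))) = -(-30 + 14/(1/(-2468))) = -(-30 + 14/(-1/2468)) = -(-30 + 14*(-2468)) = -(-30 - 34552) = -1*(-34582) = 34582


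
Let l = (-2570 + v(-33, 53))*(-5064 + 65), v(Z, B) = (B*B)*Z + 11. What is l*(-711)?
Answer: -338567352984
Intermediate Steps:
v(Z, B) = 11 + Z*B² (v(Z, B) = B²*Z + 11 = Z*B² + 11 = 11 + Z*B²)
l = 476184744 (l = (-2570 + (11 - 33*53²))*(-5064 + 65) = (-2570 + (11 - 33*2809))*(-4999) = (-2570 + (11 - 92697))*(-4999) = (-2570 - 92686)*(-4999) = -95256*(-4999) = 476184744)
l*(-711) = 476184744*(-711) = -338567352984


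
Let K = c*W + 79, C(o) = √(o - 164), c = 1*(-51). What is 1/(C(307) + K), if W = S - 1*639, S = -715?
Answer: 69133/4779371546 - √143/4779371546 ≈ 1.4462e-5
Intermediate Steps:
W = -1354 (W = -715 - 1*639 = -715 - 639 = -1354)
c = -51
C(o) = √(-164 + o)
K = 69133 (K = -51*(-1354) + 79 = 69054 + 79 = 69133)
1/(C(307) + K) = 1/(√(-164 + 307) + 69133) = 1/(√143 + 69133) = 1/(69133 + √143)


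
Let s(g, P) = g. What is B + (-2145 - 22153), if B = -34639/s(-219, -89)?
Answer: -5286623/219 ≈ -24140.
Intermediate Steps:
B = 34639/219 (B = -34639/(-219) = -34639*(-1/219) = 34639/219 ≈ 158.17)
B + (-2145 - 22153) = 34639/219 + (-2145 - 22153) = 34639/219 - 24298 = -5286623/219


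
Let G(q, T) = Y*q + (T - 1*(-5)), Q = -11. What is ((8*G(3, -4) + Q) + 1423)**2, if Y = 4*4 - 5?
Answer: 2835856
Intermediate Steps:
Y = 11 (Y = 16 - 5 = 11)
G(q, T) = 5 + T + 11*q (G(q, T) = 11*q + (T - 1*(-5)) = 11*q + (T + 5) = 11*q + (5 + T) = 5 + T + 11*q)
((8*G(3, -4) + Q) + 1423)**2 = ((8*(5 - 4 + 11*3) - 11) + 1423)**2 = ((8*(5 - 4 + 33) - 11) + 1423)**2 = ((8*34 - 11) + 1423)**2 = ((272 - 11) + 1423)**2 = (261 + 1423)**2 = 1684**2 = 2835856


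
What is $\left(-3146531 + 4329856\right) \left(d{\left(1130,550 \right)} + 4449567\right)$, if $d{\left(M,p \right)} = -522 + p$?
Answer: $5265317003375$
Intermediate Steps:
$\left(-3146531 + 4329856\right) \left(d{\left(1130,550 \right)} + 4449567\right) = \left(-3146531 + 4329856\right) \left(\left(-522 + 550\right) + 4449567\right) = 1183325 \left(28 + 4449567\right) = 1183325 \cdot 4449595 = 5265317003375$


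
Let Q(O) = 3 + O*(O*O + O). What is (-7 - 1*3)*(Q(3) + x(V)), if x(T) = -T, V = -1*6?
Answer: -450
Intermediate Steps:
V = -6
Q(O) = 3 + O*(O + O**2) (Q(O) = 3 + O*(O**2 + O) = 3 + O*(O + O**2))
(-7 - 1*3)*(Q(3) + x(V)) = (-7 - 1*3)*((3 + 3**2 + 3**3) - 1*(-6)) = (-7 - 3)*((3 + 9 + 27) + 6) = -10*(39 + 6) = -10*45 = -450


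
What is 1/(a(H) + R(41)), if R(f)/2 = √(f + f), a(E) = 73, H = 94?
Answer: 73/5001 - 2*√82/5001 ≈ 0.010976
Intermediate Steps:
R(f) = 2*√2*√f (R(f) = 2*√(f + f) = 2*√(2*f) = 2*(√2*√f) = 2*√2*√f)
1/(a(H) + R(41)) = 1/(73 + 2*√2*√41) = 1/(73 + 2*√82)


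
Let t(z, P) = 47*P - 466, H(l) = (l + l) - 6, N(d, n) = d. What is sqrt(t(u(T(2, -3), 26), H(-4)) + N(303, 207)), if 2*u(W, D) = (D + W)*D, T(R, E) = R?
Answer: I*sqrt(821) ≈ 28.653*I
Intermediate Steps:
u(W, D) = D*(D + W)/2 (u(W, D) = ((D + W)*D)/2 = (D*(D + W))/2 = D*(D + W)/2)
H(l) = -6 + 2*l (H(l) = 2*l - 6 = -6 + 2*l)
t(z, P) = -466 + 47*P
sqrt(t(u(T(2, -3), 26), H(-4)) + N(303, 207)) = sqrt((-466 + 47*(-6 + 2*(-4))) + 303) = sqrt((-466 + 47*(-6 - 8)) + 303) = sqrt((-466 + 47*(-14)) + 303) = sqrt((-466 - 658) + 303) = sqrt(-1124 + 303) = sqrt(-821) = I*sqrt(821)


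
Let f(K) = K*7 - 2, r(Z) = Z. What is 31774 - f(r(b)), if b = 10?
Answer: 31706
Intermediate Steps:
f(K) = -2 + 7*K (f(K) = 7*K - 2 = -2 + 7*K)
31774 - f(r(b)) = 31774 - (-2 + 7*10) = 31774 - (-2 + 70) = 31774 - 1*68 = 31774 - 68 = 31706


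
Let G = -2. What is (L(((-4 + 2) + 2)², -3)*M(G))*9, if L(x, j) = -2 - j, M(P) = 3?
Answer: 27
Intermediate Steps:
(L(((-4 + 2) + 2)², -3)*M(G))*9 = ((-2 - 1*(-3))*3)*9 = ((-2 + 3)*3)*9 = (1*3)*9 = 3*9 = 27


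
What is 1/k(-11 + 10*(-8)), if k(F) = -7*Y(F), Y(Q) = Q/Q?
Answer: -⅐ ≈ -0.14286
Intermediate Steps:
Y(Q) = 1
k(F) = -7 (k(F) = -7*1 = -7)
1/k(-11 + 10*(-8)) = 1/(-7) = -⅐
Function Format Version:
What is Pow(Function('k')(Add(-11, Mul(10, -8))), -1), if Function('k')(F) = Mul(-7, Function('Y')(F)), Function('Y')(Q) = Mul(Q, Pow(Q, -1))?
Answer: Rational(-1, 7) ≈ -0.14286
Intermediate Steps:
Function('Y')(Q) = 1
Function('k')(F) = -7 (Function('k')(F) = Mul(-7, 1) = -7)
Pow(Function('k')(Add(-11, Mul(10, -8))), -1) = Pow(-7, -1) = Rational(-1, 7)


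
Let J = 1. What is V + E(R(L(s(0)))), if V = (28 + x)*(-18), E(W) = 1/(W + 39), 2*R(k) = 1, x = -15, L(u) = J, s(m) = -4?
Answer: -18484/79 ≈ -233.97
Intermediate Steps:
L(u) = 1
R(k) = ½ (R(k) = (½)*1 = ½)
E(W) = 1/(39 + W)
V = -234 (V = (28 - 15)*(-18) = 13*(-18) = -234)
V + E(R(L(s(0)))) = -234 + 1/(39 + ½) = -234 + 1/(79/2) = -234 + 2/79 = -18484/79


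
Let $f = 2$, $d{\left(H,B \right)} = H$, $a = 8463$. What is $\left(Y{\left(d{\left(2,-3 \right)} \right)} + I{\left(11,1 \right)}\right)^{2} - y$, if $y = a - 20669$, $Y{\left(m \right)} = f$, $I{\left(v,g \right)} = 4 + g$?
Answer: $12255$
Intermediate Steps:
$Y{\left(m \right)} = 2$
$y = -12206$ ($y = 8463 - 20669 = -12206$)
$\left(Y{\left(d{\left(2,-3 \right)} \right)} + I{\left(11,1 \right)}\right)^{2} - y = \left(2 + \left(4 + 1\right)\right)^{2} - -12206 = \left(2 + 5\right)^{2} + 12206 = 7^{2} + 12206 = 49 + 12206 = 12255$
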